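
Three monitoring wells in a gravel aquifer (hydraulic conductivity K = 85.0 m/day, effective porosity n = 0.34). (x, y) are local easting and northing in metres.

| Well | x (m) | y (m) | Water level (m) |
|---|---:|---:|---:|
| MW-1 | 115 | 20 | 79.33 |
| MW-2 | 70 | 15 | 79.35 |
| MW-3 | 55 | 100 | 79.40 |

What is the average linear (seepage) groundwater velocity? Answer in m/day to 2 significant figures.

0.18 m/day

Three-point gradient (reference MW-1): Δ to MW-2 = (-45, -5, +0.02), Δ to MW-3 = (-60, 80, +0.07).
∂h/∂x = -0.0005000, ∂h/∂y = +0.0005000 (det = -3900).
|∇h| = √(-0.0005000² + 0.0005000²) = 0.0007071
Seepage velocity v = K·i/n = 85.0 × 0.0007071 / 0.34 = 0.1768 m/day.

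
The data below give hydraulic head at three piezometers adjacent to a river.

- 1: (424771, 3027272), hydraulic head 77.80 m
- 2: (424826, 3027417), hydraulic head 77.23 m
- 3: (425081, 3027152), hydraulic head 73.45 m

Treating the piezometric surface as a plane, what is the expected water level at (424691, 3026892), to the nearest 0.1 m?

78.4 m

Taking 1 as reference: 2−1 = (55, 145, -0.57); 3−1 = (310, -120, -4.35).
Determinant of the coordinate differences = 55·(-120) − 310·145 = -51550.
∂h/∂x = [(-0.57)·(-120) − (-4.35)·145] / -51550 = -0.01356
∂h/∂y = [55·(-4.35) − 310·(-0.57)] / -51550 = +0.001213
h(424691, 3026892) = 77.80 + (-0.01356)·(-80) + (+0.001213)·(-380) = 77.80 +1.085 -0.461 = 78.424 m.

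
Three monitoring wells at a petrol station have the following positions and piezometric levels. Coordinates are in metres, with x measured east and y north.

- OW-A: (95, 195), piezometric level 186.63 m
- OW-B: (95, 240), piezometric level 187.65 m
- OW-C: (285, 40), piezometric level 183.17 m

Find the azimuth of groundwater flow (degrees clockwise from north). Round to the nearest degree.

Differences from OW-A: to OW-B (Δx, Δy, Δh) = (0, 45, +1.02); to OW-C = (190, -155, -3.46).
Determinant of the coordinate differences = 0·(-155) − 190·45 = -8550.
∂h/∂x = [(+1.02)·(-155) − (-3.46)·45] / -8550 = +0.0002807
∂h/∂y = [0·(-3.46) − 190·(+1.02)] / -8550 = +0.02267
Flow direction (−∇h) has components (-0.0002807 E, -0.02267 N).
Azimuth = atan2(E, N) = atan2(-0.0002807, -0.02267) = 180.7° ≈ 181°.

181°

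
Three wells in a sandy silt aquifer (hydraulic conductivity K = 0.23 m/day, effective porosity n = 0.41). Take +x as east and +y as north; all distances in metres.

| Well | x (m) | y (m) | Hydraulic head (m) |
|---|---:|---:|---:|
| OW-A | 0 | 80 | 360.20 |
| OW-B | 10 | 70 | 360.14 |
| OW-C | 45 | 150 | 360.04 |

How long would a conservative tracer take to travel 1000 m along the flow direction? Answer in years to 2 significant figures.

950 years

With h = a·x + b·y + c and OW-A as origin, the differences give:
  10·a + (-10)·b = -0.06
  45·a + 70·b = -0.16
Eliminate b (×70 and ×(-10), subtract): 1150·a = -5.800 → a = ∂h/∂x = -0.005043
Back-substitute: b = ∂h/∂y = +0.0009565.
|∇h| = √(-0.005043² + 0.0009565²) = 0.005133
Seepage velocity v = K·i/n = 0.23 × 0.005133 / 0.41 = 0.002879 m/day.
t = 1000 / 0.002879 = 3.473e+05 days = 951 years.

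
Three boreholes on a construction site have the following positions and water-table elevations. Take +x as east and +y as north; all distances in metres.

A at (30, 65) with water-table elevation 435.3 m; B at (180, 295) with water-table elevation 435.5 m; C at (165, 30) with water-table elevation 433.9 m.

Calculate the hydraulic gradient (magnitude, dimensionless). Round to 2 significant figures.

0.011

With h = a·x + b·y + c and A as origin, the differences give:
  150·a + 230·b = +0.2
  135·a + (-35)·b = -1.4
Eliminate b (×(-35) and ×230, subtract): -36300·a = 315.00 → a = ∂h/∂x = -0.008678
Back-substitute: b = ∂h/∂y = +0.006529.
|∇h| = √(-0.008678² + 0.006529²) = 0.01086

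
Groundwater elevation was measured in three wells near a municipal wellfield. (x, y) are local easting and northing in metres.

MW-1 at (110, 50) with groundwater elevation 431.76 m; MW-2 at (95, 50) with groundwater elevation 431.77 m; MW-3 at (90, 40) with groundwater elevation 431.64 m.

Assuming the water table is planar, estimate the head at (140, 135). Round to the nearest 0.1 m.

432.9 m

Taking MW-1 as reference: MW-2−MW-1 = (-15, 0, +0.01); MW-3−MW-1 = (-20, -10, -0.12).
Determinant of the coordinate differences = (-15)·(-10) − (-20)·0 = 150.
∂h/∂x = [(+0.01)·(-10) − (-0.12)·0] / 150 = -0.0006667
∂h/∂y = [(-15)·(-0.12) − (-20)·(+0.01)] / 150 = +0.01333
h(140, 135) = 431.76 + (-0.0006667)·(30) + (+0.01333)·(85) = 431.76 -0.020 +1.133 = 432.873 m.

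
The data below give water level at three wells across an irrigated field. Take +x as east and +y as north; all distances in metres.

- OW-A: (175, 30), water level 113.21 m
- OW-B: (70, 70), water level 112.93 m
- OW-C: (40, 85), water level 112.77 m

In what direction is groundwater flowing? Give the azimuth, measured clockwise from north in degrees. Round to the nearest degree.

015°

Differences from OW-A: to OW-B (Δx, Δy, Δh) = (-105, 40, -0.28); to OW-C = (-135, 55, -0.44).
Determinant of the coordinate differences = (-105)·55 − (-135)·40 = -375.
∂h/∂x = [(-0.28)·55 − (-0.44)·40] / -375 = -0.005867
∂h/∂y = [(-105)·(-0.44) − (-135)·(-0.28)] / -375 = -0.02240
Flow direction (−∇h) has components (+0.005867 E, +0.02240 N).
Azimuth = atan2(E, N) = atan2(+0.005867, +0.02240) = 14.7° ≈ 015°.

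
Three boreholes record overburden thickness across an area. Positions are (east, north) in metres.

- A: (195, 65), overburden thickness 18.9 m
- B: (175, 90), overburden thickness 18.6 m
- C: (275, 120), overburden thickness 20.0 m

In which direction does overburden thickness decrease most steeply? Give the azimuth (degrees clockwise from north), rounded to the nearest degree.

Differences from A: to B (Δx, Δy, Δh) = (-20, 25, -0.3); to C = (80, 55, +1.1).
Determinant of the coordinate differences = (-20)·55 − 80·25 = -3100.
∂d/∂x = [(-0.3)·55 − (+1.1)·25] / -3100 = +0.01419
∂d/∂y = [(-20)·(+1.1) − 80·(-0.3)] / -3100 = -0.0006452
Steepest decrease is along −∇f: components (-0.01419 E, +0.0006452 N).
Azimuth = atan2(-0.01419, +0.0006452) = 272.6° ≈ 273°.

273°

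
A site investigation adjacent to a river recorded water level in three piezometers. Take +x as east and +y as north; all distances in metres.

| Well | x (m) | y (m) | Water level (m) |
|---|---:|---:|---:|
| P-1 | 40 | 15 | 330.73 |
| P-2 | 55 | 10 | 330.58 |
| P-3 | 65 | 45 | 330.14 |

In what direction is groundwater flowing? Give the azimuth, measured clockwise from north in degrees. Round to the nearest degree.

056°

Taking P-1 as reference: P-2−P-1 = (15, -5, -0.15); P-3−P-1 = (25, 30, -0.59).
Solve a·Δx + b·Δy = Δh: det = 15·30 − 25·(-5) = 575.
∂h/∂x = [(-0.15)·30 − (-0.59)·(-5)] / 575 = -0.01296
∂h/∂y = [15·(-0.59) − 25·(-0.15)] / 575 = -0.008870
Flow direction (−∇h) has components (+0.01296 E, +0.008870 N).
Azimuth = atan2(E, N) = atan2(+0.01296, +0.008870) = 55.6° ≈ 056°.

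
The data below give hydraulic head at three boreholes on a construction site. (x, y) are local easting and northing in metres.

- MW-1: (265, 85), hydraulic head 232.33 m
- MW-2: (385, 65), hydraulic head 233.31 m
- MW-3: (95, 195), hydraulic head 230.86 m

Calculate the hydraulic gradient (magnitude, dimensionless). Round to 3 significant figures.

Taking MW-1 as reference: MW-2−MW-1 = (120, -20, +0.98); MW-3−MW-1 = (-170, 110, -1.47).
Solve a·Δx + b·Δy = Δh: det = 120·110 − (-170)·(-20) = 9800.
∂h/∂x = [(+0.98)·110 − (-1.47)·(-20)] / 9800 = +0.008000
∂h/∂y = [120·(-1.47) − (-170)·(+0.98)] / 9800 = -0.001000
|∇h| = √(0.008000² + -0.001000²) = 0.008062

0.00806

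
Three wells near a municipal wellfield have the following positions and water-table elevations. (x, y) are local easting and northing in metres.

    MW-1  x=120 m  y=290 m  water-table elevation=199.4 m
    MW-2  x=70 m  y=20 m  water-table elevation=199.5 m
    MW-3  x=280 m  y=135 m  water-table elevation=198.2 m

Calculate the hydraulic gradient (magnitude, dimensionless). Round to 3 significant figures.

With h = a·x + b·y + c and MW-1 as origin, the differences give:
  (-50)·a + (-270)·b = +0.1
  160·a + (-155)·b = -1.2
Eliminate b (×(-155) and ×(-270), subtract): 50950·a = -339.50 → a = ∂h/∂x = -0.006663
Back-substitute: b = ∂h/∂y = +0.0008636.
|∇h| = √(-0.006663² + 0.0008636²) = 0.006719

0.00672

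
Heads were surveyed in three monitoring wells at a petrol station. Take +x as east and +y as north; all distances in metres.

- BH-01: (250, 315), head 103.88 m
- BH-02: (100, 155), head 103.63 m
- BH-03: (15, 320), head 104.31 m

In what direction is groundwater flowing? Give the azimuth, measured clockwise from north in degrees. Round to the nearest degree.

151°

With h = a·x + b·y + c and BH-01 as origin, the differences give:
  (-150)·a + (-160)·b = -0.25
  (-235)·a + 5·b = +0.43
Eliminate b (×5 and ×(-160), subtract): -38350·a = 67.550 → a = ∂h/∂x = -0.001761
Back-substitute: b = ∂h/∂y = +0.003214.
Flow direction (−∇h) has components (+0.001761 E, -0.003214 N).
Azimuth = atan2(E, N) = atan2(+0.001761, -0.003214) = 151.3° ≈ 151°.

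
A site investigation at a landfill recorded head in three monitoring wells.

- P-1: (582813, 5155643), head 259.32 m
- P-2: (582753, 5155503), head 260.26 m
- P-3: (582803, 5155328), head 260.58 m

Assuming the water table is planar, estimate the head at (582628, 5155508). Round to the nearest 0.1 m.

With h = a·x + b·y + c and P-1 as origin, the differences give:
  (-60)·a + (-140)·b = +0.94
  (-10)·a + (-315)·b = +1.26
Eliminate b (×(-315) and ×(-140), subtract): 17500·a = -119.700 → a = ∂h/∂x = -0.006840
Back-substitute: b = ∂h/∂y = -0.003783.
h(582628, 5155508) = 259.32 + (-0.006840)·(-185) + (-0.003783)·(-135) = 259.32 +1.265 +0.511 = 261.096 m.

261.1 m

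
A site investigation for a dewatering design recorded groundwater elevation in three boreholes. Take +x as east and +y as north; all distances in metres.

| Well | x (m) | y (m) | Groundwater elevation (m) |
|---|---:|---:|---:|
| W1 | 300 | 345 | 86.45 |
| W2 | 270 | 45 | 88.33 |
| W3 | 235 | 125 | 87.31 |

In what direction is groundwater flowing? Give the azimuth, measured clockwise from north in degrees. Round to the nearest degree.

With h = a·x + b·y + c and W1 as origin, the differences give:
  (-30)·a + (-300)·b = +1.88
  (-65)·a + (-220)·b = +0.86
Eliminate b (×(-220) and ×(-300), subtract): -12900·a = -155.600 → a = ∂h/∂x = +0.01206
Back-substitute: b = ∂h/∂y = -0.007473.
Flow direction (−∇h) has components (-0.01206 E, +0.007473 N).
Azimuth = atan2(E, N) = atan2(-0.01206, +0.007473) = 301.8° ≈ 302°.

302°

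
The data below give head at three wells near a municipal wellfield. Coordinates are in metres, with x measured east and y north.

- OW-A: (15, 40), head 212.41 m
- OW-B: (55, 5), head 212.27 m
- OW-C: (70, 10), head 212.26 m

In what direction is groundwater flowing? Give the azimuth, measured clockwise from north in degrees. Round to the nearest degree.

148°

Differences from OW-A: to OW-B (Δx, Δy, Δh) = (40, -35, -0.14); to OW-C = (55, -30, -0.15).
Determinant of the coordinate differences = 40·(-30) − 55·(-35) = 725.
∂h/∂x = [(-0.14)·(-30) − (-0.15)·(-35)] / 725 = -0.001448
∂h/∂y = [40·(-0.15) − 55·(-0.14)] / 725 = +0.002345
Flow direction (−∇h) has components (+0.001448 E, -0.002345 N).
Azimuth = atan2(E, N) = atan2(+0.001448, -0.002345) = 148.3° ≈ 148°.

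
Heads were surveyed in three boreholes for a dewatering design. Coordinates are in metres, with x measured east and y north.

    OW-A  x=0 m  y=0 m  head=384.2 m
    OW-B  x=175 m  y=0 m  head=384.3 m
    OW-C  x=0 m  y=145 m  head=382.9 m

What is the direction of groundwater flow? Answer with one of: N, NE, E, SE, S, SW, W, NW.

N

∂h/∂x = (384.3 − 384.2) / (175 − 0) = +0.0005714
∂h/∂y = (382.9 − 384.2) / (145 − 0) = -0.008966
Flow = −∇h = (-0.0005714 east, +0.008966 north), which points north.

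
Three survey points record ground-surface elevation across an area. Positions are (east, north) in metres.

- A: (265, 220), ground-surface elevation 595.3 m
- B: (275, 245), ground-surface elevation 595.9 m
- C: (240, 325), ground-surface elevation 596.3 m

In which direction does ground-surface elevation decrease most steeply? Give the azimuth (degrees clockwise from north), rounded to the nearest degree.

237°

With z = a·x + b·y + c and A as origin, the differences give:
  10·a + 25·b = +0.6
  (-25)·a + 105·b = +1.0
Eliminate b (×105 and ×25, subtract): 1675·a = 38.00 → a = ∂z/∂x = +0.02269
Back-substitute: b = ∂z/∂y = +0.01493.
Steepest decrease is along −∇f: components (-0.02269 E, -0.01493 N).
Azimuth = atan2(-0.02269, -0.01493) = 236.7° ≈ 237°.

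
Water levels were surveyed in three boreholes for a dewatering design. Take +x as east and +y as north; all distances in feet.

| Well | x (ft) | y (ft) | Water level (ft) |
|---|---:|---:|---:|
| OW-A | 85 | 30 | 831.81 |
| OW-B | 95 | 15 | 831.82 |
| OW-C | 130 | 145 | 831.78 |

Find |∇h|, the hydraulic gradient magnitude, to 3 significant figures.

0.000562

With h = a·x + b·y + c and OW-A as origin, the differences give:
  10·a + (-15)·b = +0.01
  45·a + 115·b = -0.03
Eliminate b (×115 and ×(-15), subtract): 1825·a = 0.700 → a = ∂h/∂x = +0.0003836
Back-substitute: b = ∂h/∂y = -0.0004110.
|∇h| = √(0.0003836² + -0.0004110²) = 0.0005622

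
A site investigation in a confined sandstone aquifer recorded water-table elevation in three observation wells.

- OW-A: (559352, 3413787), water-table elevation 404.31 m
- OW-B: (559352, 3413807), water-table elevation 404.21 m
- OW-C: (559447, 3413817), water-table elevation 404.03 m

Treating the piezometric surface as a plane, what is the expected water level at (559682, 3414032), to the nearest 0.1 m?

Differences from OW-A: to OW-B (Δx, Δy, Δh) = (0, 20, -0.10); to OW-C = (95, 30, -0.28).
Solve a·Δx + b·Δy = Δh: det = 0·30 − 95·20 = -1900.
∂h/∂x = [(-0.10)·30 − (-0.28)·20] / -1900 = -0.001368
∂h/∂y = [0·(-0.28) − 95·(-0.10)] / -1900 = -0.005000
h(559682, 3414032) = 404.31 + (-0.001368)·(330) + (-0.005000)·(245) = 404.31 -0.452 -1.225 = 402.633 m.

402.6 m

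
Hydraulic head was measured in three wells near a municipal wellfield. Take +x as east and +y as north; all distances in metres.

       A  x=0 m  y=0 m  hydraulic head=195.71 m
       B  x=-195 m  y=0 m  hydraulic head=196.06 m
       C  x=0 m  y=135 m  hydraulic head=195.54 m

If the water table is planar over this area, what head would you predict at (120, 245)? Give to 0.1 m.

∂h/∂x = (196.06 − 195.71) / (-195 − 0) = -0.001795
∂h/∂y = (195.54 − 195.71) / (135 − 0) = -0.001259
h(120, 245) = 195.71 + (-0.001795)·(120) + (-0.001259)·(245) = 195.71 -0.215 -0.309 = 195.186 m.

195.2 m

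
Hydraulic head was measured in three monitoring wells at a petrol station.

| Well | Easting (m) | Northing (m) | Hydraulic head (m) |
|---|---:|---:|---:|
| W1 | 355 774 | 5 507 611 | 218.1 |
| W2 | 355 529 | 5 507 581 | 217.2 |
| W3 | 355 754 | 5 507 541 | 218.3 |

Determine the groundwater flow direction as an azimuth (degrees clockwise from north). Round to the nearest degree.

Three-point gradient (reference W1): Δ to W2 = (-245, -30, -0.9), Δ to W3 = (-20, -70, +0.2).
∂h/∂x = +0.004169, ∂h/∂y = -0.004048 (det = 16550).
Flow direction (−∇h) has components (-0.004169 E, +0.004048 N).
Azimuth = atan2(E, N) = atan2(-0.004169, +0.004048) = 314.2° ≈ 314°.

314°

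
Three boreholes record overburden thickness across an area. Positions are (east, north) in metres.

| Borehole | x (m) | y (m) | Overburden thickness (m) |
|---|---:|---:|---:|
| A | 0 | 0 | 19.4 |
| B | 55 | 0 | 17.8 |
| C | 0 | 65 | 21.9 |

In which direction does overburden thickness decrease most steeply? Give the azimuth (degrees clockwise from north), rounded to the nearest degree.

∂d/∂x = (17.8 − 19.4) / (55 − 0) = -0.02909
∂d/∂y = (21.9 − 19.4) / (65 − 0) = +0.03846
Steepest decrease is along −∇f: components (+0.02909 E, -0.03846 N).
Azimuth = atan2(+0.02909, -0.03846) = 142.9° ≈ 143°.

143°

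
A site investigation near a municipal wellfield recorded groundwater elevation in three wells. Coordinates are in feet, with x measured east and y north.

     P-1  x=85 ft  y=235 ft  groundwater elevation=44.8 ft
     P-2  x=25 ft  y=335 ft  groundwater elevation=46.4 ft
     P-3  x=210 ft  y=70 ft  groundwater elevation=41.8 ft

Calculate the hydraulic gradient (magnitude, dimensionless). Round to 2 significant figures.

0.016

Three-point gradient (reference P-1): Δ to P-2 = (-60, 100, +1.6), Δ to P-3 = (125, -165, -3.0).
∂h/∂x = -0.01385, ∂h/∂y = +0.007692 (det = -2600).
|∇h| = √(-0.01385² + 0.007692²) = 0.01584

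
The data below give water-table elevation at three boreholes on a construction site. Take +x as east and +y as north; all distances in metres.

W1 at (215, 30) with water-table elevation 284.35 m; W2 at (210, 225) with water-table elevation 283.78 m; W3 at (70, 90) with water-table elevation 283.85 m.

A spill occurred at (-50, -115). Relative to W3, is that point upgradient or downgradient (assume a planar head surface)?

With h = a·x + b·y + c and W1 as origin, the differences give:
  (-5)·a + 195·b = -0.57
  (-145)·a + 60·b = -0.50
Eliminate b (×60 and ×195, subtract): 27975·a = 63.300 → a = ∂h/∂x = +0.002263
Back-substitute: b = ∂h/∂y = -0.002865.
Head at (-50, -115) = 284.35 + (+0.002263)·(-265) + (-0.002865)·(-145) = 284.17 m.
That is higher than the 283.85 m at W3, so the point is upgradient.

upgradient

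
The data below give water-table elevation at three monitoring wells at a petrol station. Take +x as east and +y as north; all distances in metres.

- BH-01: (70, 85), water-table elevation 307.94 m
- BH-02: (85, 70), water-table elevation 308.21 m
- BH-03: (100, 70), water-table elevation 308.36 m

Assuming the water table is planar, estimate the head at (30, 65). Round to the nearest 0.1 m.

307.7 m

Taking BH-01 as reference: BH-02−BH-01 = (15, -15, +0.27); BH-03−BH-01 = (30, -15, +0.42).
Solve a·Δx + b·Δy = Δh: det = 15·(-15) − 30·(-15) = 225.
∂h/∂x = [(+0.27)·(-15) − (+0.42)·(-15)] / 225 = +0.01000
∂h/∂y = [15·(+0.42) − 30·(+0.27)] / 225 = -0.008000
h(30, 65) = 307.94 + (+0.01000)·(-40) + (-0.008000)·(-20) = 307.94 -0.400 +0.160 = 307.700 m.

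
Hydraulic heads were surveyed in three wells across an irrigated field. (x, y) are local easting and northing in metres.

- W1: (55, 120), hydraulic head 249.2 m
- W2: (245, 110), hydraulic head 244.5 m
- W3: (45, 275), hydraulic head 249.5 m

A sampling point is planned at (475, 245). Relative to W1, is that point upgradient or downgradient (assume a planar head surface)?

downgradient

Taking W1 as reference: W2−W1 = (190, -10, -4.7); W3−W1 = (-10, 155, +0.3).
Solve a·Δx + b·Δy = Δh: det = 190·155 − (-10)·(-10) = 29350.
∂h/∂x = [(-4.7)·155 − (+0.3)·(-10)] / 29350 = -0.02472
∂h/∂y = [190·(+0.3) − (-10)·(-4.7)] / 29350 = +0.0003407
Head at (475, 245) = 249.2 + (-0.02472)·(420) + (+0.0003407)·(125) = 238.86 m.
That is lower than the 249.2 m at W1, so the point is downgradient.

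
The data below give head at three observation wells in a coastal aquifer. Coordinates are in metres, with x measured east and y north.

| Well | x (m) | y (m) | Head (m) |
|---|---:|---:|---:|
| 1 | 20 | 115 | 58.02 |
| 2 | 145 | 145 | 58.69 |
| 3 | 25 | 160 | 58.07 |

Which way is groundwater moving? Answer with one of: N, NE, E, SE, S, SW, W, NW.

W

With h = a·x + b·y + c and 1 as origin, the differences give:
  125·a + 30·b = +0.67
  5·a + 45·b = +0.05
Eliminate b (×45 and ×30, subtract): 5475·a = 28.650 → a = ∂h/∂x = +0.005233
Back-substitute: b = ∂h/∂y = +0.0005297.
Flow = −∇h = (-0.005233 east, -0.0005297 north), which points west.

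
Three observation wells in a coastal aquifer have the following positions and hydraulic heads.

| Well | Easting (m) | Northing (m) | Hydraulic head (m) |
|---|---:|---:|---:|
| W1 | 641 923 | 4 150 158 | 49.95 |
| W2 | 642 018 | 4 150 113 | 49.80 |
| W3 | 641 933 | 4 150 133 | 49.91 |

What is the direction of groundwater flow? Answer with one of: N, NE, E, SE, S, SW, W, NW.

SE

Taking W1 as reference: W2−W1 = (95, -45, -0.15); W3−W1 = (10, -25, -0.04).
Determinant of the coordinate differences = 95·(-25) − 10·(-45) = -1925.
∂h/∂x = [(-0.15)·(-25) − (-0.04)·(-45)] / -1925 = -0.001013
∂h/∂y = [95·(-0.04) − 10·(-0.15)] / -1925 = +0.001195
Flow = −∇h = (+0.001013 east, -0.001195 north), which points southeast.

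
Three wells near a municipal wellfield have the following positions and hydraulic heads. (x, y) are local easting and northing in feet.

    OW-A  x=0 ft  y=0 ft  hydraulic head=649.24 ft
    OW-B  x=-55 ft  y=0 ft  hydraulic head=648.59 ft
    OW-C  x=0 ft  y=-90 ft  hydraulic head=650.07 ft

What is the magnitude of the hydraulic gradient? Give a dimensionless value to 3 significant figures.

∂h/∂x = (648.59 − 649.24) / (-55 − 0) = +0.01182
∂h/∂y = (650.07 − 649.24) / (-90 − 0) = -0.009222
|∇h| = √(0.01182² + -0.009222²) = 0.01499

0.0150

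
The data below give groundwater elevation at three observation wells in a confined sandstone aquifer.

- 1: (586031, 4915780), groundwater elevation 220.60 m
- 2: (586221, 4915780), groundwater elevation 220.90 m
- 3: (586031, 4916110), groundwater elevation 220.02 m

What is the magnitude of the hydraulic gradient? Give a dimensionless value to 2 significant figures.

∂h/∂x = (220.90 − 220.60) / (586221 − 586031) = +0.001579
∂h/∂y = (220.02 − 220.60) / (4916110 − 4915780) = -0.001758
|∇h| = √(0.001579² + -0.001758²) = 0.002363

0.0024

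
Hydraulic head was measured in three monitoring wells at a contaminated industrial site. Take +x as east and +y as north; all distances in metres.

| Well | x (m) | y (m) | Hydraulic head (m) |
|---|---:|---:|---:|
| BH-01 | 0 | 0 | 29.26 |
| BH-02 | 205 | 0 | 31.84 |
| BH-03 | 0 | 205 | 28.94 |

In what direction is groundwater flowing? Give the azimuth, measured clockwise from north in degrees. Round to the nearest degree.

277°

∂h/∂x = (31.84 − 29.26) / (205 − 0) = +0.01259
∂h/∂y = (28.94 − 29.26) / (205 − 0) = -0.001561
Flow direction (−∇h) has components (-0.01259 E, +0.001561 N).
Azimuth = atan2(E, N) = atan2(-0.01259, +0.001561) = 277.1° ≈ 277°.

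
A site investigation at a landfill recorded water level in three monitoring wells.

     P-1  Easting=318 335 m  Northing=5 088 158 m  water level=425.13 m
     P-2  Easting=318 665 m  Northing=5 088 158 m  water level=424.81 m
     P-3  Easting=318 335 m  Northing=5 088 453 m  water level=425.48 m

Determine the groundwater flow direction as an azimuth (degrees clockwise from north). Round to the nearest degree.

∂h/∂x = (424.81 − 425.13) / (318665 − 318335) = -0.0009697
∂h/∂y = (425.48 − 425.13) / (5088453 − 5088158) = +0.001186
Flow direction (−∇h) has components (+0.0009697 E, -0.001186 N).
Azimuth = atan2(E, N) = atan2(+0.0009697, -0.001186) = 140.7° ≈ 141°.

141°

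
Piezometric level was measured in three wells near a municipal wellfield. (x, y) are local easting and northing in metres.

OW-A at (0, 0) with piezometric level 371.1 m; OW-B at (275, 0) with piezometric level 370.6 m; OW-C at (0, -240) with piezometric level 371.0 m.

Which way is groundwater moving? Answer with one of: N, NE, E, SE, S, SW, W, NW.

∂h/∂x = (370.6 − 371.1) / (275 − 0) = -0.001818
∂h/∂y = (371.0 − 371.1) / (-240 − 0) = +0.0004167
Flow = −∇h = (+0.001818 east, -0.0004167 north), which points east.

E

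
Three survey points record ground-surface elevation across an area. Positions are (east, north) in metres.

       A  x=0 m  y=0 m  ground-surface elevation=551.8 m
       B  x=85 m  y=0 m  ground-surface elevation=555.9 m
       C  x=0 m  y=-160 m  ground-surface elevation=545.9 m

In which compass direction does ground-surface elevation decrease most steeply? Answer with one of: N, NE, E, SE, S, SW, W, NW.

SW

∂z/∂x = (555.9 − 551.8) / (85 − 0) = +0.04824
∂z/∂y = (545.9 − 551.8) / (-160 − 0) = +0.03687
Steepest decrease is along −∇f = (-0.04824 E, -0.03687 N) → southwest.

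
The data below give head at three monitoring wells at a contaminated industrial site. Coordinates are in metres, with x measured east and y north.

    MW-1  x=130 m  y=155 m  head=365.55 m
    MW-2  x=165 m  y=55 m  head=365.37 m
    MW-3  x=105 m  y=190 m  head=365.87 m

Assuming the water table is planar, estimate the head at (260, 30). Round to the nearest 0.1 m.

Taking MW-1 as reference: MW-2−MW-1 = (35, -100, -0.18); MW-3−MW-1 = (-25, 35, +0.32).
Solve a·Δx + b·Δy = Δh: det = 35·35 − (-25)·(-100) = -1275.
∂h/∂x = [(-0.18)·35 − (+0.32)·(-100)] / -1275 = -0.02016
∂h/∂y = [35·(+0.32) − (-25)·(-0.18)] / -1275 = -0.005255
h(260, 30) = 365.55 + (-0.02016)·(130) + (-0.005255)·(-125) = 365.55 -2.620 +0.657 = 363.586 m.

363.6 m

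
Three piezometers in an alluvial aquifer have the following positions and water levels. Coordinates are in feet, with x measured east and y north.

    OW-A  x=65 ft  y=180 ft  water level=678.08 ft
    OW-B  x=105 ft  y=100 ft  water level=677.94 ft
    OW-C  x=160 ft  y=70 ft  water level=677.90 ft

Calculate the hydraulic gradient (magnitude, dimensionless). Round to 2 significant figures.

Differences from OW-A: to OW-B (Δx, Δy, Δh) = (40, -80, -0.14); to OW-C = (95, -110, -0.18).
Determinant of the coordinate differences = 40·(-110) − 95·(-80) = 3200.
∂h/∂x = [(-0.14)·(-110) − (-0.18)·(-80)] / 3200 = +0.0003125
∂h/∂y = [40·(-0.18) − 95·(-0.14)] / 3200 = +0.001906
|∇h| = √(0.0003125² + 0.001906²) = 0.001931

0.0019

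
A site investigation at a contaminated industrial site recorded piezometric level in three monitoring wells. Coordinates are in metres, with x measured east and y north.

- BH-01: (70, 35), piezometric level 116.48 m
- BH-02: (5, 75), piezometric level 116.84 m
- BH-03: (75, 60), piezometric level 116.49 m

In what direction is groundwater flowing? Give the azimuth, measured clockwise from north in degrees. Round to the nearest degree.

Taking BH-01 as reference: BH-02−BH-01 = (-65, 40, +0.36); BH-03−BH-01 = (5, 25, +0.01).
Determinant of the coordinate differences = (-65)·25 − 5·40 = -1825.
∂h/∂x = [(+0.36)·25 − (+0.01)·40] / -1825 = -0.004712
∂h/∂y = [(-65)·(+0.01) − 5·(+0.36)] / -1825 = +0.001342
Flow direction (−∇h) has components (+0.004712 E, -0.001342 N).
Azimuth = atan2(E, N) = atan2(+0.004712, -0.001342) = 105.9° ≈ 106°.

106°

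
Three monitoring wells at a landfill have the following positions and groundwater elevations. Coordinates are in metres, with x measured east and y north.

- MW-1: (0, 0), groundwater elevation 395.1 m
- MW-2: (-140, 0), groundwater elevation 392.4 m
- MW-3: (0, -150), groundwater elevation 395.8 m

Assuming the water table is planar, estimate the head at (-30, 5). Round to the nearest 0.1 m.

∂h/∂x = (392.4 − 395.1) / (-140 − 0) = +0.01929
∂h/∂y = (395.8 − 395.1) / (-150 − 0) = -0.004667
h(-30, 5) = 395.1 + (+0.01929)·(-30) + (-0.004667)·(5) = 395.1 -0.579 -0.023 = 394.498 m.

394.5 m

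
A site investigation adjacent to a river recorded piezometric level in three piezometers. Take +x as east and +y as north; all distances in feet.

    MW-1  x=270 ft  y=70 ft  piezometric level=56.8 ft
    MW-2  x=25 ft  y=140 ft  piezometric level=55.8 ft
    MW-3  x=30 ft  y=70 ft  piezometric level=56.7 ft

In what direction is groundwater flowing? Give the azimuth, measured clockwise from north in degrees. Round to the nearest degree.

358°

Taking MW-1 as reference: MW-2−MW-1 = (-245, 70, -1.0); MW-3−MW-1 = (-240, 0, -0.1).
Determinant of the coordinate differences = (-245)·0 − (-240)·70 = 16800.
∂h/∂x = [(-1.0)·0 − (-0.1)·70] / 16800 = +0.0004167
∂h/∂y = [(-245)·(-0.1) − (-240)·(-1.0)] / 16800 = -0.01283
Flow direction (−∇h) has components (-0.0004167 E, +0.01283 N).
Azimuth = atan2(E, N) = atan2(-0.0004167, +0.01283) = 358.1° ≈ 358°.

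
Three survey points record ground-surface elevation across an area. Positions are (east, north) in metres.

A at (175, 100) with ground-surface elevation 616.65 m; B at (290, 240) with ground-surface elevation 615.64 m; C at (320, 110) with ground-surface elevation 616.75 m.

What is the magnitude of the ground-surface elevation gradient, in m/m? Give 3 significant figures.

0.00834 m/m

Taking A as reference: B−A = (115, 140, -1.01); C−A = (145, 10, +0.10).
Solve a·Δx + b·Δy = Δz: det = 115·10 − 145·140 = -19150.
∂z/∂x = [(-1.01)·10 − (+0.10)·140] / -19150 = +0.001258
∂z/∂y = [115·(+0.10) − 145·(-1.01)] / -19150 = -0.008248
|∇f| = √(0.001258² + -0.008248²) = 0.008343 m/m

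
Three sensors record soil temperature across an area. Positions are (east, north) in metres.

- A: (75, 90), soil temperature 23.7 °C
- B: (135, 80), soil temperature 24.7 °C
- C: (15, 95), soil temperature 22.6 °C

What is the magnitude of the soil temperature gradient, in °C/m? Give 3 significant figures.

0.0283 °C/m

Taking A as reference: B−A = (60, -10, +1.0); C−A = (-60, 5, -1.1).
Determinant of the coordinate differences = 60·5 − (-60)·(-10) = -300.
∂T/∂x = [(+1.0)·5 − (-1.1)·(-10)] / -300 = +0.02000
∂T/∂y = [60·(-1.1) − (-60)·(+1.0)] / -300 = +0.02000
|∇f| = √(0.02000² + 0.02000²) = 0.02828 °C/m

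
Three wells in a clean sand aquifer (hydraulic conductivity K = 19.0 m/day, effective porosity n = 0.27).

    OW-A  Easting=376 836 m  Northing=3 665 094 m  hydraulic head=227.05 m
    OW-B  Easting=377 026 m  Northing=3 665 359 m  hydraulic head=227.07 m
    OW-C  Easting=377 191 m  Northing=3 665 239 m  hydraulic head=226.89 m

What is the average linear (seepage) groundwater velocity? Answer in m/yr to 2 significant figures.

23 m/yr

Taking OW-A as reference: OW-B−OW-A = (190, 265, +0.02); OW-C−OW-A = (355, 145, -0.16).
Solve a·Δx + b·Δy = Δh: det = 190·145 − 355·265 = -66525.
∂h/∂x = [(+0.02)·145 − (-0.16)·265] / -66525 = -0.0006809
∂h/∂y = [190·(-0.16) − 355·(+0.02)] / -66525 = +0.0005637
|∇h| = √(-0.0006809² + 0.0005637²) = 0.000884
Seepage velocity v = K·i/n = 19.0 × 0.000884 / 0.27 = 0.06221 m/day = 22.72 m/yr.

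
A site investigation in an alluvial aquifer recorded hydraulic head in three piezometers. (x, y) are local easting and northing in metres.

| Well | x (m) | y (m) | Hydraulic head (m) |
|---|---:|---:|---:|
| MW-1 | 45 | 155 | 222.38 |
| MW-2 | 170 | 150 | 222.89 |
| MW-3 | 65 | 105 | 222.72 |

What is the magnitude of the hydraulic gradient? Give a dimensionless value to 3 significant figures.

With h = a·x + b·y + c and MW-1 as origin, the differences give:
  125·a + (-5)·b = +0.51
  20·a + (-50)·b = +0.34
Eliminate b (×(-50) and ×(-5), subtract): -6150·a = -23.800 → a = ∂h/∂x = +0.003870
Back-substitute: b = ∂h/∂y = -0.005252.
|∇h| = √(0.003870² + -0.005252²) = 0.006524

0.00652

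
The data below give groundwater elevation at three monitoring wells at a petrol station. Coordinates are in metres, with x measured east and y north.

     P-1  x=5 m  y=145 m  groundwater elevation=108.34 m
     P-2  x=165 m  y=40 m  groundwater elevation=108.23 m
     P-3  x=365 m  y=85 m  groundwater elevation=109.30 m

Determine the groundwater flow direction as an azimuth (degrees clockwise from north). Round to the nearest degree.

Taking P-1 as reference: P-2−P-1 = (160, -105, -0.11); P-3−P-1 = (360, -60, +0.96).
Solve a·Δx + b·Δy = Δh: det = 160·(-60) − 360·(-105) = 28200.
∂h/∂x = [(-0.11)·(-60) − (+0.96)·(-105)] / 28200 = +0.003809
∂h/∂y = [160·(+0.96) − 360·(-0.11)] / 28200 = +0.006851
Flow direction (−∇h) has components (-0.003809 E, -0.006851 N).
Azimuth = atan2(E, N) = atan2(-0.003809, -0.006851) = 209.1° ≈ 209°.

209°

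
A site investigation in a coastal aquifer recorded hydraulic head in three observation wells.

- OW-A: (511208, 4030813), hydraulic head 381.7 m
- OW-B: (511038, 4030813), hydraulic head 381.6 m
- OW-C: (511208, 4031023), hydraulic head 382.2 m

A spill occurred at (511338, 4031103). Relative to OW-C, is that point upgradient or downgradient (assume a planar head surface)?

∂h/∂x = (381.6 − 381.7) / (511038 − 511208) = +0.0005882
∂h/∂y = (382.2 − 381.7) / (4031023 − 4030813) = +0.002381
Head at (511338, 4031103) = 381.7 + (+0.0005882)·(130) + (+0.002381)·(290) = 382.47 m.
That is higher than the 382.2 m at OW-C, so the point is upgradient.

upgradient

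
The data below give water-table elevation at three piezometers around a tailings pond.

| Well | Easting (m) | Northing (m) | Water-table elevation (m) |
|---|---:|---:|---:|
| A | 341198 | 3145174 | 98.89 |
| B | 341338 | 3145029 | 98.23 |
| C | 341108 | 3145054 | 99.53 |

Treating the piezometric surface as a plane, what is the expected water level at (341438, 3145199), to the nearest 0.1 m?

Taking A as reference: B−A = (140, -145, -0.66); C−A = (-90, -120, +0.64).
Solve a·Δx + b·Δy = Δh: det = 140·(-120) − (-90)·(-145) = -29850.
∂h/∂x = [(-0.66)·(-120) − (+0.64)·(-145)] / -29850 = -0.005762
∂h/∂y = [140·(+0.64) − (-90)·(-0.66)] / -29850 = -0.001012
h(341438, 3145199) = 98.89 + (-0.005762)·(240) + (-0.001012)·(25) = 98.89 -1.383 -0.025 = 97.482 m.

97.5 m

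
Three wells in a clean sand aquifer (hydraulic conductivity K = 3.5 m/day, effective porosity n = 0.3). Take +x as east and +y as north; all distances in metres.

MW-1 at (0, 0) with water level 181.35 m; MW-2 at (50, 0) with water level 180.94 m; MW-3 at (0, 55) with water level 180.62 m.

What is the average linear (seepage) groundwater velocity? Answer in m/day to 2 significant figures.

∂h/∂x = (180.94 − 181.35) / (50 − 0) = -0.008200
∂h/∂y = (180.62 − 181.35) / (55 − 0) = -0.01327
|∇h| = √(-0.008200² + -0.01327²) = 0.0156
Seepage velocity v = K·i/n = 3.5 × 0.0156 / 0.3 = 0.182 m/day.

0.18 m/day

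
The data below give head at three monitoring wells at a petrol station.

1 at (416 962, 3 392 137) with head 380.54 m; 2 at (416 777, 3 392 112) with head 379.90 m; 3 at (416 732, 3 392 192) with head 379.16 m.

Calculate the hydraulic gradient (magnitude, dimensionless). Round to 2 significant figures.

Taking 1 as reference: 2−1 = (-185, -25, -0.64); 3−1 = (-230, 55, -1.38).
Determinant of the coordinate differences = (-185)·55 − (-230)·(-25) = -15925.
∂h/∂x = [(-0.64)·55 − (-1.38)·(-25)] / -15925 = +0.004377
∂h/∂y = [(-185)·(-1.38) − (-230)·(-0.64)] / -15925 = -0.006788
|∇h| = √(0.004377² + -0.006788²) = 0.008077

0.0081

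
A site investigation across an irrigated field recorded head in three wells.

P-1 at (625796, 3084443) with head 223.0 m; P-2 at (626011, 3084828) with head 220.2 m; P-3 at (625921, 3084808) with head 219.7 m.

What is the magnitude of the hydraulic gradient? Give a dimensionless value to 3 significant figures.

With h = a·x + b·y + c and P-1 as origin, the differences give:
  215·a + 385·b = -2.8
  125·a + 365·b = -3.3
Eliminate b (×365 and ×385, subtract): 30350·a = 248.50 → a = ∂h/∂x = +0.008188
Back-substitute: b = ∂h/∂y = -0.01185.
|∇h| = √(0.008188² + -0.01185²) = 0.0144

0.0144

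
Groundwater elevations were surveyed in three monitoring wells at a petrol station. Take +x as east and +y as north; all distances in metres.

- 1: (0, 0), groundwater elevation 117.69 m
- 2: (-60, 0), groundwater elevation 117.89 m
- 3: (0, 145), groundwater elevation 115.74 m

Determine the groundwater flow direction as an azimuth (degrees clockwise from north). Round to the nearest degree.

∂h/∂x = (117.89 − 117.69) / (-60 − 0) = -0.003333
∂h/∂y = (115.74 − 117.69) / (145 − 0) = -0.01345
Flow direction (−∇h) has components (+0.003333 E, +0.01345 N).
Azimuth = atan2(E, N) = atan2(+0.003333, +0.01345) = 13.9° ≈ 014°.

014°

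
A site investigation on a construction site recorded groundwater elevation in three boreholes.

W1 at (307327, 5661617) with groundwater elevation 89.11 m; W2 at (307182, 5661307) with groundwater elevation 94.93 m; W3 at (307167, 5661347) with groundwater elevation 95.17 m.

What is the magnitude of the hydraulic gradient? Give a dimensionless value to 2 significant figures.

0.030

Differences from W1: to W2 (Δx, Δy, Δh) = (-145, -310, +5.82); to W3 = (-160, -270, +6.06).
Solve a·Δx + b·Δy = Δh: det = (-145)·(-270) − (-160)·(-310) = -10450.
∂h/∂x = [(+5.82)·(-270) − (+6.06)·(-310)] / -10450 = -0.02940
∂h/∂y = [(-145)·(+6.06) − (-160)·(+5.82)] / -10450 = -0.005024
|∇h| = √(-0.02940² + -0.005024²) = 0.02983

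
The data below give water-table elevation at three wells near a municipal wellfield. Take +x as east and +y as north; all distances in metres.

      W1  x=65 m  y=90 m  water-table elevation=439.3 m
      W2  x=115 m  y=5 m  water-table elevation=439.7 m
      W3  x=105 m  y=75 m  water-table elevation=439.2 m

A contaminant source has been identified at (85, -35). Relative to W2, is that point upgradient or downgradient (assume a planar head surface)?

upgradient

With h = a·x + b·y + c and W1 as origin, the differences give:
  50·a + (-85)·b = +0.4
  40·a + (-15)·b = -0.1
Eliminate b (×(-15) and ×(-85), subtract): 2650·a = -14.50 → a = ∂h/∂x = -0.005472
Back-substitute: b = ∂h/∂y = -0.007925.
Head at (85, -35) = 439.3 + (-0.005472)·(20) + (-0.007925)·(-125) = 440.18 m.
That is higher than the 439.7 m at W2, so the point is upgradient.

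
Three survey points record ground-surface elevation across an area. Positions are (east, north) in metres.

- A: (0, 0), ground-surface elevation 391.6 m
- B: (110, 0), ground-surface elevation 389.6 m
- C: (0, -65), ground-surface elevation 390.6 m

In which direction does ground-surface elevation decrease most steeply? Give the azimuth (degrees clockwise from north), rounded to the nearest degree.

∂z/∂x = (389.6 − 391.6) / (110 − 0) = -0.01818
∂z/∂y = (390.6 − 391.6) / (-65 − 0) = +0.01538
Steepest decrease is along −∇f: components (+0.01818 E, -0.01538 N).
Azimuth = atan2(+0.01818, -0.01538) = 130.2° ≈ 130°.

130°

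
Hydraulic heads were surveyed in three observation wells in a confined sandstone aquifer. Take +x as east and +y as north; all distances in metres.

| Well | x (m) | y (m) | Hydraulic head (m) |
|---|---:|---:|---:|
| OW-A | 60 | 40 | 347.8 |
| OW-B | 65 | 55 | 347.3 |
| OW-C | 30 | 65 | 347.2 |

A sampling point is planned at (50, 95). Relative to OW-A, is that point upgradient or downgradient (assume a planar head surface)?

With h = a·x + b·y + c and OW-A as origin, the differences give:
  5·a + 15·b = -0.5
  (-30)·a + 25·b = -0.6
Eliminate b (×25 and ×15, subtract): 575·a = -3.50 → a = ∂h/∂x = -0.006087
Back-substitute: b = ∂h/∂y = -0.03130.
Head at (50, 95) = 347.8 + (-0.006087)·(-10) + (-0.03130)·(55) = 346.14 m.
That is lower than the 347.8 m at OW-A, so the point is downgradient.

downgradient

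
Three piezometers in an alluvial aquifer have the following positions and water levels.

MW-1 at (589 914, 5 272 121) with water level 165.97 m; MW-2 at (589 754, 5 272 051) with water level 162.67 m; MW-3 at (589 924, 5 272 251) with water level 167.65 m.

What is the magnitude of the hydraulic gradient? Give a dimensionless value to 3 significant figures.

0.0194

Differences from MW-1: to MW-2 (Δx, Δy, Δh) = (-160, -70, -3.30); to MW-3 = (10, 130, +1.68).
Determinant of the coordinate differences = (-160)·130 − 10·(-70) = -20100.
∂h/∂x = [(-3.30)·130 − (+1.68)·(-70)] / -20100 = +0.01549
∂h/∂y = [(-160)·(+1.68) − 10·(-3.30)] / -20100 = +0.01173
|∇h| = √(0.01549² + 0.01173²) = 0.01943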